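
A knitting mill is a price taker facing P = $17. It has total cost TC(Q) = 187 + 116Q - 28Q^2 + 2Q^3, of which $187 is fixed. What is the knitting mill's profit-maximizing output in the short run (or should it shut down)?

Shut down

Variable cost is VC = 116Q - 28Q^2 + 2Q^3, so AVC = VC/Q = 116 - 28Q + 2Q^2 and MC = dTC/dQ = 116 - 56Q + 6Q^2.
AVC hits its minimum where MC = AVC, at Q = 7, giving min AVC = 116 - 28·7 + 2·7^2 = $18.
Since P = $17 < min AVC = $18, price fails to cover variable cost at any output.
Shutting down limits the loss to fixed cost, $187.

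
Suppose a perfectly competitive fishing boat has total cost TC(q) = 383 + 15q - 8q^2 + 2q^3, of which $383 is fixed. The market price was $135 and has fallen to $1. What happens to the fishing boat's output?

MC = 15 - 16q + 6q^2; the shutdown threshold is min AVC = $7 (at q = 2).
At P = $135 ≥ min AVC, set P = MC on the rising branch: q = 6.
At P = $1 < min AVC = $7, price no longer covers variable cost at any output, so the firm shuts down: q = 0.

Output falls from 6 to 0 (the firm shuts down)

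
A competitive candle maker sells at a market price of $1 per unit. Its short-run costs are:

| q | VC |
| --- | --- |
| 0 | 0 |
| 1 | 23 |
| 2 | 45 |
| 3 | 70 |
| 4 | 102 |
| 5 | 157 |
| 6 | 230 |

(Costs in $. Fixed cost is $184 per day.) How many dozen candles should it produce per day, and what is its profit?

Tabulate TR − TC: q=0: -184; q=1: -206; q=2: -227; q=3: -251; q=4: -282; q=5: -336; q=6: -408.
Profit is highest at q = 0. Equivalently, the lowest AVC in the table is 45/2 ≈ $22.50 at q = 2, and P = $1 falls below it — price never covers variable cost, so the firm shuts down and loses only its fixed cost.

q = 0 (shut down); profit = -$184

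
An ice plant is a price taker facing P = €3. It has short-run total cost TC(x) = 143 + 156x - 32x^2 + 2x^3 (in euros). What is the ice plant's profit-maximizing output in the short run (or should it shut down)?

Shut down

Strip out fixed cost: VC = 156x - 32x^2 + 2x^3. Then AVC = 156 - 32x + 2x^2 and MC = 156 - 64x + 6x^2.
AVC hits its minimum where MC = AVC, at x = 8, giving min AVC = 156 - 32·8 + 2·8^2 = €28.
P = €3 lies below min AVC = €28; no output level covers variable cost.
Best response: produce nothing and absorb the €143 fixed cost.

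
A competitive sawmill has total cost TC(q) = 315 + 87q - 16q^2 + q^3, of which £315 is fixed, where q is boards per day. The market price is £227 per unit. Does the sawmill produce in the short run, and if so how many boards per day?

Variable cost is VC = 87q - 16q^2 + q^3, so AVC = VC/q = 87 - 16q + q^2 and MC = dTC/dq = 87 - 32q + 3q^2.
AVC is minimized where dAVC/dq = -16 + 2q = 0, at q = 8; min AVC = 87 - 16·8 + 8^2 = £23.
Since P = £227 ≥ min AVC = £23, price covers variable cost and the firm should produce.
P = MC gives -140 - 32q + 3q^2 = 0, with roots -10/3 and 14. Take the larger (rising MC): q* = 14.
Check: AVC at q = 14 is £59 ≤ P, so revenue covers variable cost.
Profit = P·q − TC = 227·14 − 1141 = £2037.

Produce at q = 14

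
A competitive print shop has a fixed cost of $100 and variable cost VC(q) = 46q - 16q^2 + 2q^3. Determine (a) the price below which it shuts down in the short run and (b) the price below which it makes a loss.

Shutdown price = $14; break-even price = $36

Shutdown price = min AVC. AVC = 46 - 16q + 2q^2, with vertex at q = 4 and minimum $14.
ATC = 100/q + 46 - 16q + 2q^2. Setting dATC/dq = −100/q^2 − 16 + 4q = 0 gives q = 5 (since 4·5^3 − 16·5^2 = 100).
min ATC = 100/5 + 46 − 16·5 + 2·5^2 = $36. That is the break-even price.
For $14 ≤ P < $36 the firm produces at a loss; below $14 it shuts down.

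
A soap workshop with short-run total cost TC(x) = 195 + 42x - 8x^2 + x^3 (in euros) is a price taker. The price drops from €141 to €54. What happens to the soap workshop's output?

MC = 42 - 16x + 3x^2; the shutdown threshold is min AVC = €26 (at x = 4).
At P = €141 ≥ min AVC, set P = MC on the rising branch: x = 9.
At P = €54 ≥ min AVC, set P = MC: x = 6. The firm stays open but cuts output.

Output falls from 9 to 6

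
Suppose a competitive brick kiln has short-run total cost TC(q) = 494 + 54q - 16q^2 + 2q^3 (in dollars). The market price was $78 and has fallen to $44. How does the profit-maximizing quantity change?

MC = 54 - 32q + 6q^2; the shutdown threshold is min AVC = $22 (at q = 4).
At P = $78 ≥ min AVC, set P = MC on the rising branch: q = 6.
At P = $44 ≥ min AVC, set P = MC: q = 5. The firm stays open but cuts output.

Output falls from 6 to 5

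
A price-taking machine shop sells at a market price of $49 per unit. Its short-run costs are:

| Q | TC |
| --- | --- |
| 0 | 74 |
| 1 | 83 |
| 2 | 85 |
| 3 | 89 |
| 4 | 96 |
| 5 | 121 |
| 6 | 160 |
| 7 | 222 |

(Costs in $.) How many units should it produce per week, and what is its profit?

Q = 6; profit = $134

Tabulate TR − TC: Q=0: -74; Q=1: -34; Q=2: 13; Q=3: 58; Q=4: 100; Q=5: 124; Q=6: 134; Q=7: 121.
Profit is maximized at Q = 6. AVC there is 86/6 = $14.33 ≤ P, so producing beats shutting down (which would give -$74).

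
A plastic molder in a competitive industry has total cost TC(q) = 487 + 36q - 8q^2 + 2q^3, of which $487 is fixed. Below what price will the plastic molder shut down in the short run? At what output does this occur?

$28 per unit, at q = 2

The shutdown price is the minimum of AVC. VC = 36q - 8q^2 + 2q^3, so AVC = 36 - 8q + 2q^2.
At the minimum of AVC, MC = AVC. MC = 36 - 16q + 6q^2; setting MC = AVC gives 4q^2 - 8q = 0, so q = 2. min AVC = 28.
For P < $28 the firm produces nothing.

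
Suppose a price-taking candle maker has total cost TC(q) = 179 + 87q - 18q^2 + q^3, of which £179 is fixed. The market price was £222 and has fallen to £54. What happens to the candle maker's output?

Output falls from 15 to 11

AVC = 87 - 18q + q^2, minimized at q = 9 where min AVC = £6. MC = 87 - 36q + 3q^2.
At P = £222 ≥ min AVC, set P = MC on the rising branch: q = 15.
At P = £54 ≥ min AVC, set P = MC: q = 11. The firm stays open but cuts output.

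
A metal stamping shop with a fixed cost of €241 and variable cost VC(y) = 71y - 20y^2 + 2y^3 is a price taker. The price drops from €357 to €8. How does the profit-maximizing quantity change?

MC = 71 - 40y + 6y^2; the shutdown threshold is min AVC = €21 (at y = 5).
With P = €357 above the shutdown price, P = MC gives y = 11.
At P = €8 < min AVC = €21, price no longer covers variable cost at any output, so the firm shuts down: y = 0.

Output falls from 11 to 0 (the firm shuts down)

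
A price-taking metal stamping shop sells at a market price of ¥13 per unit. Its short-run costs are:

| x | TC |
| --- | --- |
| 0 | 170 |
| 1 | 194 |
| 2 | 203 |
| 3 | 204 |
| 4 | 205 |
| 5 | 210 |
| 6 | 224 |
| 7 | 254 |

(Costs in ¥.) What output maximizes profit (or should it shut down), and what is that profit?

Profit at each row (π = 13x − TC): x=0: -170; x=1: -181; x=2: -177; x=3: -165; x=4: -153; x=5: -145; x=6: -146; x=7: -163.
Profit is maximized at x = 5. AVC there is 40/5 = ¥8 ≤ P, so producing beats shutting down (which would give -¥170).

x = 5; profit = -¥145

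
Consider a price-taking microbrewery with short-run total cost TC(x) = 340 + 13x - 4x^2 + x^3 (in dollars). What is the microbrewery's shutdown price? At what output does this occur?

$9 per unit, at x = 2

Short-run supply begins at min AVC. From VC = 13x - 4x^2 + x^3, AVC = 13 - 4x + x^2.
At the minimum of AVC, MC = AVC. MC = 13 - 8x + 3x^2; setting MC = AVC gives 2x^2 - 4x = 0, so x = 2. min AVC = 9.
So the shutdown price is $9.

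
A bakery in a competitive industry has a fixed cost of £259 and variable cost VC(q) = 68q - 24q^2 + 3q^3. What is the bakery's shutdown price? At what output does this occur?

The shutdown price is the minimum of AVC. VC = 68q - 24q^2 + 3q^3, so AVC = 68 - 24q + 3q^2.
At the minimum of AVC, MC = AVC. MC = 68 - 48q + 9q^2; setting MC = AVC gives 6q^2 - 24q = 0, so q = 4. min AVC = 20.
The firm shuts down for any P below £20.

£20 per unit, at q = 4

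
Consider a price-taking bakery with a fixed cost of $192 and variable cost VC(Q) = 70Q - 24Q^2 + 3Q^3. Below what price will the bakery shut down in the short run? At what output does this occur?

The shutdown price is the minimum of AVC. VC = 70Q - 24Q^2 + 3Q^3, so AVC = 70 - 24Q + 3Q^2.
At the minimum of AVC, MC = AVC. MC = 70 - 48Q + 9Q^2; setting MC = AVC gives 6Q^2 - 24Q = 0, so Q = 4. min AVC = 22.
For P < $22 the firm produces nothing.

$22 per unit, at Q = 4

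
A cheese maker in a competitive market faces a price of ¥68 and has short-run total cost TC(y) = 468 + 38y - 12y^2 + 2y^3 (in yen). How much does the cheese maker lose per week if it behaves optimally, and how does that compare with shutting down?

Profit = -¥268 at y = 5

AVC = 38 - 12y + 2y^2; min AVC = ¥20 at y = 3. Since P = ¥68 ≥ min AVC, the firm produces.
MC = 38 - 24y + 6y^2. Setting P = MC and taking the root on the rising branch gives y* = 5.
TR = 68·5 = 340. TC = 468 + 140 = 608. Profit = 340 − 608 = -¥268.
By producing, the firm covers all variable cost plus ¥200 of fixed cost; shutting down would lose the full ¥468.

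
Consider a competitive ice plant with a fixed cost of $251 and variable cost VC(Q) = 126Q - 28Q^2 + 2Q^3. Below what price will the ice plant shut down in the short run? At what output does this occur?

Short-run supply begins at min AVC. From VC = 126Q - 28Q^2 + 2Q^3, AVC = 126 - 28Q + 2Q^2.
At the minimum of AVC, MC = AVC. MC = 126 - 56Q + 6Q^2; setting MC = AVC gives 4Q^2 - 28Q = 0, so Q = 7. min AVC = 28.
For P < $28 the firm produces nothing.

$28 per unit, at Q = 7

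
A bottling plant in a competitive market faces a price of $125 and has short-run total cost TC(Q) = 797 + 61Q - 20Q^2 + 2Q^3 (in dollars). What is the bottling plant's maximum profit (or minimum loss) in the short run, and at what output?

Profit = -$29 at Q = 8

AVC = 61 - 20Q + 2Q^2; min AVC = $11 at Q = 5. Since P = $125 ≥ min AVC, the firm produces.
MC = 61 - 40Q + 6Q^2. Setting P = MC and taking the root on the rising branch gives Q* = 8.
TR = 125·8 = 1000. TC = 797 + 232 = 1029. Profit = 1000 − 1029 = -$29.
By producing, the firm covers all variable cost plus $768 of fixed cost; shutting down would lose the full $797.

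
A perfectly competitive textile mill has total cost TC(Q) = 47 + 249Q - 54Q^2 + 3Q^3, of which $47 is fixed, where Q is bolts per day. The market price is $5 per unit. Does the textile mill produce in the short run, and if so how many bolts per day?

From TC, MC = TC'(Q) = 249 - 108Q + 9Q^2 and AVC = VC/Q = 249 - 54Q + 3Q^2.
AVC hits its minimum where MC = AVC, at Q = 9, giving min AVC = 249 - 54·9 + 3·9^2 = $6.
Since P = $5 < min AVC = $6, price fails to cover variable cost at any output.
Shutting down limits the loss to fixed cost, $47.

Shut down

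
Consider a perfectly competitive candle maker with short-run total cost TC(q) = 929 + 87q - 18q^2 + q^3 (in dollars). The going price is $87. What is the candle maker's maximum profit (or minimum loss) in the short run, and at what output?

AVC = 87 - 18q + q^2; min AVC = $6 at q = 9. Since P = $87 ≥ min AVC, the firm produces.
With MC = 87 - 36q + 3q^2, P = MC on the upward-sloping part at q* = 12.
TR = 87·12 = 1044. TC = 929 + 180 = 1109. Profit = 1044 − 1109 = -$65.
Shutting down would mean losing the fixed cost of $929, so operating at a loss of $65 is better by $864.

Profit = -$65 at q = 12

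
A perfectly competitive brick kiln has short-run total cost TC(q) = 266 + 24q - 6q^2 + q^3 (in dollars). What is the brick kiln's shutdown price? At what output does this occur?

Short-run supply begins at min AVC. From VC = 24q - 6q^2 + q^3, AVC = 24 - 6q + q^2.
At the minimum of AVC, MC = AVC. MC = 24 - 12q + 3q^2; setting MC = AVC gives 2q^2 - 6q = 0, so q = 3. min AVC = 15.
So the shutdown price is $15.

$15 per unit, at q = 3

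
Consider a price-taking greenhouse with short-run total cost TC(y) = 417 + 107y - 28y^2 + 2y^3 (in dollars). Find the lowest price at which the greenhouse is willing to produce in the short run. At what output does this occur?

The firm shuts down when price falls below the minimum of average variable cost. AVC = VC/y = 107 - 28y + 2y^2.
At the minimum of AVC, MC = AVC. MC = 107 - 56y + 6y^2; setting MC = AVC gives 4y^2 - 28y = 0, so y = 7. min AVC = 9.
So the shutdown price is $9.

$9 per unit, at y = 7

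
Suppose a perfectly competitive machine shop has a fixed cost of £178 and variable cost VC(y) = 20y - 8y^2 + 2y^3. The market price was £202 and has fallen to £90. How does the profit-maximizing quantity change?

Output falls from 7 to 5

MC = 20 - 16y + 6y^2; the shutdown threshold is min AVC = £12 (at y = 2).
With P = £202 above the shutdown price, P = MC gives y = 7.
At P = £90 ≥ min AVC, set P = MC: y = 5. The firm stays open but cuts output.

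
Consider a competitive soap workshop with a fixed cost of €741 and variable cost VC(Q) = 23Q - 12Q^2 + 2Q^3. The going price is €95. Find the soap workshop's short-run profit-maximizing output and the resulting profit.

Profit = -€309 at Q = 6

AVC = 23 - 12Q + 2Q^2 has its minimum €5 at Q = 3; price €95 clears that bar, so the firm operates.
MC = 23 - 24Q + 6Q^2. Setting P = MC and taking the root on the rising branch gives Q* = 6.
TR = 95·6 = 570. TC = 741 + 138 = 879. Profit = 570 − 879 = -€309.
Shutting down would mean losing the fixed cost of €741, so operating at a loss of €309 is better by €432.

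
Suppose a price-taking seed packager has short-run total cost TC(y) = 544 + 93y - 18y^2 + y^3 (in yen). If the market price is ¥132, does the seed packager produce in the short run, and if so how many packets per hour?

Produce at y = 13

Variable cost is VC = 93y - 18y^2 + y^3, so AVC = VC/y = 93 - 18y + y^2 and MC = dTC/dy = 93 - 36y + 3y^2.
AVC hits its minimum where MC = AVC, at y = 9, giving min AVC = 93 - 18·9 + 9^2 = ¥12.
Since P = ¥132 ≥ min AVC = ¥12, price covers variable cost and the firm should produce.
Solving P = MC: -39 - 36y + 3y^2 = 0 ⇒ y = -1 or 13. On the upward-sloping branch, y* = 13.
Check: AVC at y = 13 is ¥28 ≤ P, so revenue covers variable cost.
Profit = P·y − TC = 132·13 − 908 = ¥808.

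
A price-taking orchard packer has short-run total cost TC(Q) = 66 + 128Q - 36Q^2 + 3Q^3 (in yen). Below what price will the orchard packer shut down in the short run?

The firm shuts down when price falls below the minimum of average variable cost. AVC = VC/Q = 128 - 36Q + 3Q^2.
At the minimum of AVC, MC = AVC. MC = 128 - 72Q + 9Q^2; setting MC = AVC gives 6Q^2 - 36Q = 0, so Q = 6. min AVC = 20.
For P < ¥20 the firm produces nothing.

¥20 per unit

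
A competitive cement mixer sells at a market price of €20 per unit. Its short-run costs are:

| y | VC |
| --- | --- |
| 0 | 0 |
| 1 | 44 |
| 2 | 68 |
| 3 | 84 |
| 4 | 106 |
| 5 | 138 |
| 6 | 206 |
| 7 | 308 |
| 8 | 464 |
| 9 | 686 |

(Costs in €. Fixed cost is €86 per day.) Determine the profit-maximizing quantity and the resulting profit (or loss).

y = 0 (shut down); profit = -€86

Profit at each row (π = 20y − TC): y=0: -86; y=1: -110; y=2: -114; y=3: -110; y=4: -112; y=5: -124; y=6: -172; y=7: -254; y=8: -390; y=9: -592.
Profit is highest at y = 0. Equivalently, the lowest AVC in the table is 106/4 ≈ €26.50 at y = 4, and P = €20 falls below it — price never covers variable cost, so the firm shuts down and loses only its fixed cost.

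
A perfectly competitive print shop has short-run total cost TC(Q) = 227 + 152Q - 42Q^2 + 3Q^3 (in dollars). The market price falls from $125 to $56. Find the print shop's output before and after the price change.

AVC = 152 - 42Q + 3Q^2, minimized at Q = 7 where min AVC = $5. MC = 152 - 84Q + 9Q^2.
At P = $125 ≥ min AVC, set P = MC on the rising branch: Q = 9.
At P = $56 ≥ min AVC, set P = MC: Q = 8. The firm stays open but cuts output.

Output falls from 9 to 8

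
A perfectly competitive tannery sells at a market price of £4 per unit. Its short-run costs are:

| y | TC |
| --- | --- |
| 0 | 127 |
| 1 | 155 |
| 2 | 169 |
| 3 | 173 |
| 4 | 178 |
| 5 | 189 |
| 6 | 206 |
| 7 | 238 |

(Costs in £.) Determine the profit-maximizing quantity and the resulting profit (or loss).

y = 0 (shut down); profit = -£127

Compute π = P·y − TC at each output: y=0: -127; y=1: -151; y=2: -161; y=3: -161; y=4: -162; y=5: -169; y=6: -182; y=7: -210.
Profit is highest at y = 0. Equivalently, the lowest AVC in the table is 62/5 ≈ £12.40 at y = 5, and P = £4 falls below it — price never covers variable cost, so the firm shuts down and loses only its fixed cost.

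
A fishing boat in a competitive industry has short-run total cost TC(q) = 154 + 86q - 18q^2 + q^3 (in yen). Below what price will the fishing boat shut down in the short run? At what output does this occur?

Short-run supply begins at min AVC. From VC = 86q - 18q^2 + q^3, AVC = 86 - 18q + q^2.
At the minimum of AVC, MC = AVC. MC = 86 - 36q + 3q^2; setting MC = AVC gives 2q^2 - 18q = 0, so q = 9. min AVC = 5.
The firm shuts down for any P below ¥5.

¥5 per unit, at q = 9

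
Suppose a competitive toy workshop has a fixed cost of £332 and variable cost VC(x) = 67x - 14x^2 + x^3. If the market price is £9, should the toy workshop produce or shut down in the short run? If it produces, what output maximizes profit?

From TC, MC = TC'(x) = 67 - 28x + 3x^2 and AVC = VC/x = 67 - 14x + x^2.
AVC hits its minimum where MC = AVC, at x = 7, giving min AVC = 67 - 14·7 + 7^2 = £18.
P = £9 lies below min AVC = £18; no output level covers variable cost.
Shutting down limits the loss to fixed cost, £332.

Shut down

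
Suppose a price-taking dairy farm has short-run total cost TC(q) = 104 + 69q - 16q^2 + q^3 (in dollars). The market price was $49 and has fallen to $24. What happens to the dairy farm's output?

MC = 69 - 32q + 3q^2; the shutdown threshold is min AVC = $5 (at q = 8).
With P = $49 above the shutdown price, P = MC gives q = 10.
At P = $24 ≥ min AVC, set P = MC: q = 9. The firm stays open but cuts output.

Output falls from 10 to 9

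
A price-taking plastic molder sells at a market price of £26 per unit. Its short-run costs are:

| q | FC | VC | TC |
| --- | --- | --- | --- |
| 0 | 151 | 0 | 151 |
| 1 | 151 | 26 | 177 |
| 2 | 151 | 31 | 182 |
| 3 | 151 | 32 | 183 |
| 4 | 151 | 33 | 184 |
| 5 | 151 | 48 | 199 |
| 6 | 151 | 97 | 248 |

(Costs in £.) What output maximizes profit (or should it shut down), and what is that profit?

Profit at each row (π = 26q − TC): q=0: -151; q=1: -151; q=2: -130; q=3: -105; q=4: -80; q=5: -69; q=6: -92.
Profit is maximized at q = 5. AVC there is 48/5 = £9.60 ≤ P, so producing beats shutting down (which would give -£151).

q = 5; profit = -£69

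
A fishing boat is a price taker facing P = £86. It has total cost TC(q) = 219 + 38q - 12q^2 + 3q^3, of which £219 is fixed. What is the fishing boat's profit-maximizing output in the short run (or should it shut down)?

Produce at q = 4

Variable cost is VC = 38q - 12q^2 + 3q^3, so AVC = VC/q = 38 - 12q + 3q^2 and MC = dTC/dq = 38 - 24q + 9q^2.
The AVC parabola has its vertex at q = 12/6 = 2, where AVC = 38 - 12·2 + 3·2^2 = £26.
Because £86 ≥ £26, revenue can cover variable cost; the firm operates.
Set P = MC: 86 = 38 - 24q + 9q^2 → -48 - 24q + 9q^2 = 0. The roots are q = -4/3 and q = 4; the profit-maximizing output is on the rising part of MC, so q* = 4.
Check: AVC at q = 4 is £38 ≤ P, so revenue covers variable cost.
Profit = P·q − TC = 86·4 − 371 = -£27, a loss, but smaller than the £219 fixed cost the firm would lose by shutting down.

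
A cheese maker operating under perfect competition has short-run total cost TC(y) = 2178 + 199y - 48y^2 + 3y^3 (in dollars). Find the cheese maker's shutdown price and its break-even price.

AVC = 199 - 48y + 3y^2; minimized at y = 8, giving min AVC = $7. That is the shutdown price.
ATC = 2178/y + 199 - 48y + 3y^2. Setting dATC/dy = −2178/y^2 − 48 + 6y = 0 gives y = 11 (since 6·11^3 − 48·11^2 = 2178).
min ATC = 2178/11 + 199 − 48·11 + 3·11^2 = $232. That is the break-even price.
For $7 ≤ P < $232 the firm produces at a loss; below $7 it shuts down.

Shutdown price = $7; break-even price = $232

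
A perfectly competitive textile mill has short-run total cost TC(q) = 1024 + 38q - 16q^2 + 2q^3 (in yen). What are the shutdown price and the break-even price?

Shutdown price = ¥6; break-even price = ¥166

AVC = 38 - 16q + 2q^2; minimized at q = 4, giving min AVC = ¥6. That is the shutdown price.
ATC = 1024/q + 38 - 16q + 2q^2. Setting dATC/dq = −1024/q^2 − 16 + 4q = 0 gives q = 8 (since 4·8^3 − 16·8^2 = 1024).
min ATC = 1024/8 + 38 − 16·8 + 2·8^2 = ¥166. That is the break-even price.
For ¥6 ≤ P < ¥166 the firm produces at a loss; below ¥6 it shuts down.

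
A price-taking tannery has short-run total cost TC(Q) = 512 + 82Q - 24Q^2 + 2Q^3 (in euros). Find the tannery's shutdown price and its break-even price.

Shutdown price = €10; break-even price = €82

AVC = 82 - 24Q + 2Q^2; minimized at Q = 6, giving min AVC = €10. That is the shutdown price.
ATC = 512/Q + 82 - 24Q + 2Q^2. Setting dATC/dQ = −512/Q^2 − 24 + 4Q = 0 gives Q = 8 (since 4·8^3 − 24·8^2 = 512).
min ATC = 512/8 + 82 − 24·8 + 2·8^2 = €82. That is the break-even price.
For €10 ≤ P < €82 the firm produces at a loss; below €10 it shuts down.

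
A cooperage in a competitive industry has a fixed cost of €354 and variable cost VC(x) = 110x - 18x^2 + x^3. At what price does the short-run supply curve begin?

Short-run supply begins at min AVC. From VC = 110x - 18x^2 + x^3, AVC = 110 - 18x + x^2.
dAVC/dx = -18 + 2x = 0 gives x = 9. min AVC = 110 - 18·9 + 9^2 = 29.
The firm shuts down for any P below €29.

€29 per unit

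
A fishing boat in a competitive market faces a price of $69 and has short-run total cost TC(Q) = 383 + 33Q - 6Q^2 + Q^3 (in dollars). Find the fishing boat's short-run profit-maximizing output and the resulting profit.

Profit = -$167 at Q = 6

AVC = 33 - 6Q + Q^2 has its minimum $24 at Q = 3; price $69 clears that bar, so the firm operates.
With MC = 33 - 12Q + 3Q^2, P = MC on the upward-sloping part at Q* = 6.
TR = 69·6 = 414. TC = 383 + 198 = 581. Profit = 414 − 581 = -$167.
By producing, the firm covers all variable cost plus $216 of fixed cost; shutting down would lose the full $383.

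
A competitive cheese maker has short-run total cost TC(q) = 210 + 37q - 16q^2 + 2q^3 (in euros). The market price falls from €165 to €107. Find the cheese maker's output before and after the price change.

AVC = 37 - 16q + 2q^2, minimized at q = 4 where min AVC = €5. MC = 37 - 32q + 6q^2.
With P = €165 above the shutdown price, P = MC gives q = 8.
At P = €107 ≥ min AVC, set P = MC: q = 7. The firm stays open but cuts output.

Output falls from 8 to 7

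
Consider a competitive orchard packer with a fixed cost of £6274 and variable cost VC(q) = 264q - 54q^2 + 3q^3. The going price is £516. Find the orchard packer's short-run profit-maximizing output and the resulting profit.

AVC = 264 - 54q + 3q^2; min AVC = £21 at q = 9. Since P = £516 ≥ min AVC, the firm produces.
MC = 264 - 108q + 9q^2. Setting P = MC and taking the root on the rising branch gives q* = 14.
TR = 516·14 = 7224. TC = 6274 + 1344 = 7618. Profit = 7224 − 7618 = -£394.
Shutting down would mean losing the fixed cost of £6274, so operating at a loss of £394 is better by £5880.

Profit = -£394 at q = 14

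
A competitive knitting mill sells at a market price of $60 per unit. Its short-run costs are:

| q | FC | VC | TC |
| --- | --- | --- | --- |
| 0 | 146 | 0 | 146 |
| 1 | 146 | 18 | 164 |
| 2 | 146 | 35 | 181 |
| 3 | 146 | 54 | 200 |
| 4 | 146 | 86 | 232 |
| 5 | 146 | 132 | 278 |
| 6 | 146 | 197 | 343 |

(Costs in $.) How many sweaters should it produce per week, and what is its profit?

Compute π = P·q − TC at each output: q=0: -146; q=1: -104; q=2: -61; q=3: -20; q=4: 8; q=5: 22; q=6: 17.
Profit is maximized at q = 5. AVC there is 132/5 = $26.40 ≤ P, so producing beats shutting down (which would give -$146).

q = 5; profit = $22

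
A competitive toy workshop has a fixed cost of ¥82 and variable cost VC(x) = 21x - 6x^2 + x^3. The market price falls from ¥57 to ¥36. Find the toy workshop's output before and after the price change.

AVC = 21 - 6x + x^2, minimized at x = 3 where min AVC = ¥12. MC = 21 - 12x + 3x^2.
With P = ¥57 above the shutdown price, P = MC gives x = 6.
At P = ¥36 ≥ min AVC, set P = MC: x = 5. The firm stays open but cuts output.

Output falls from 6 to 5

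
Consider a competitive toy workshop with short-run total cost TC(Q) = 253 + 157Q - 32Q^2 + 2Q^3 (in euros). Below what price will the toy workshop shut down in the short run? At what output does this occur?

€29 per unit, at Q = 8

The shutdown price is the minimum of AVC. VC = 157Q - 32Q^2 + 2Q^3, so AVC = 157 - 32Q + 2Q^2.
dAVC/dQ = -32 + 4Q = 0 gives Q = 8. min AVC = 157 - 32·8 + 2·8^2 = 29.
So the shutdown price is €29.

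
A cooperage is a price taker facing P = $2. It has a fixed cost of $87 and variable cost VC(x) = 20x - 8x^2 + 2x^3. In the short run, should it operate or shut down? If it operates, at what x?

From TC, MC = TC'(x) = 20 - 16x + 6x^2 and AVC = VC/x = 20 - 8x + 2x^2.
AVC is minimized where dAVC/dx = -8 + 4x = 0, at x = 2; min AVC = 20 - 8·2 + 2·2^2 = $12.
Since P = $2 < min AVC = $12, price fails to cover variable cost at any output.
Shutting down limits the loss to fixed cost, $87.

Shut down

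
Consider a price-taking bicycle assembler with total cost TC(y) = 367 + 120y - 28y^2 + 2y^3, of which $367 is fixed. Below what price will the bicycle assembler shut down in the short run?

$22 per unit

The firm shuts down when price falls below the minimum of average variable cost. AVC = VC/y = 120 - 28y + 2y^2.
At the minimum of AVC, MC = AVC. MC = 120 - 56y + 6y^2; setting MC = AVC gives 4y^2 - 28y = 0, so y = 7. min AVC = 22.
For P < $22 the firm produces nothing.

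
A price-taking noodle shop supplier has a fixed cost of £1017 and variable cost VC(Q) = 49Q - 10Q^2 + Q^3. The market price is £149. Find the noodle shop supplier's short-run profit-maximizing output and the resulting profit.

AVC = 49 - 10Q + Q^2; min AVC = £24 at Q = 5. Since P = £149 ≥ min AVC, the firm produces.
With MC = 49 - 20Q + 3Q^2, P = MC on the upward-sloping part at Q* = 10.
TR = 149·10 = 1490. TC = 1017 + 490 = 1507. Profit = 1490 − 1507 = -£17.
That loss of £17 beats the £1017 the firm would lose by shutting down; producing recovers £1000 of fixed cost.

Profit = -£17 at Q = 10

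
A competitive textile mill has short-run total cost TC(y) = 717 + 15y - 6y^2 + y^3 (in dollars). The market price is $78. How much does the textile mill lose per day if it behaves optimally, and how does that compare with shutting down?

AVC = 15 - 6y + y^2; min AVC = $6 at y = 3. Since P = $78 ≥ min AVC, the firm produces.
MC = 15 - 12y + 3y^2. Setting P = MC and taking the root on the rising branch gives y* = 7.
TR = 78·7 = 546. TC = 717 + 154 = 871. Profit = 546 − 871 = -$325.
Shutting down would mean losing the fixed cost of $717, so operating at a loss of $325 is better by $392.

Profit = -$325 at y = 7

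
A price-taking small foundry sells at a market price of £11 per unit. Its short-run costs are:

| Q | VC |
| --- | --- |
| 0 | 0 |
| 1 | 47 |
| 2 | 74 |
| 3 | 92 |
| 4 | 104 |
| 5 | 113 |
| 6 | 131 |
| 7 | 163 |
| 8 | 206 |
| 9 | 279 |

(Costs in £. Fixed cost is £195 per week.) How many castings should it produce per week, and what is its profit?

Tabulate TR − TC: Q=0: -195; Q=1: -231; Q=2: -247; Q=3: -254; Q=4: -255; Q=5: -253; Q=6: -260; Q=7: -281; Q=8: -313; Q=9: -375.
Profit is highest at Q = 0. Equivalently, the lowest AVC in the table is 131/6 ≈ £21.83 at Q = 6, and P = £11 falls below it — price never covers variable cost, so the firm shuts down and loses only its fixed cost.

Q = 0 (shut down); profit = -£195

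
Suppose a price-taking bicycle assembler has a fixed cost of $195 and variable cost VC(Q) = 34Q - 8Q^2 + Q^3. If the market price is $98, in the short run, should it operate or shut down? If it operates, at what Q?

Produce at Q = 8

Strip out fixed cost: VC = 34Q - 8Q^2 + Q^3. Then AVC = 34 - 8Q + Q^2 and MC = 34 - 16Q + 3Q^2.
AVC hits its minimum where MC = AVC, at Q = 4, giving min AVC = 34 - 8·4 + 4^2 = $18.
P = $98 exceeds min AVC = $18, so the firm stays open.
P = MC gives -64 - 16Q + 3Q^2 = 0, with roots -8/3 and 8. Take the larger (rising MC): Q* = 8.
Check: AVC at Q = 8 is $34 ≤ P, so revenue covers variable cost.
Profit = P·Q − TC = 98·8 − 467 = $317.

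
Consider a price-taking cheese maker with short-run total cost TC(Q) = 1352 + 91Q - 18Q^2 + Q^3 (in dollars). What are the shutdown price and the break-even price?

Shutdown price = $10; break-even price = $130

Shutdown price = min AVC. AVC = 91 - 18Q + Q^2, with vertex at Q = 9 and minimum $10.
ATC = 1352/Q + 91 - 18Q + Q^2. Setting dATC/dQ = −1352/Q^2 − 18 + 2Q = 0 gives Q = 13 (since 2·13^3 − 18·13^2 = 1352).
min ATC = 1352/13 + 91 − 18·13 + 13^2 = $130. That is the break-even price.
For $10 ≤ P < $130 the firm produces at a loss; below $10 it shuts down.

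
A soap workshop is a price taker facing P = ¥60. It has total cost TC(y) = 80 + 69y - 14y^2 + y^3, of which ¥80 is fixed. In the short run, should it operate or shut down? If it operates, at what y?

Strip out fixed cost: VC = 69y - 14y^2 + y^3. Then AVC = 69 - 14y + y^2 and MC = 69 - 28y + 3y^2.
AVC hits its minimum where MC = AVC, at y = 7, giving min AVC = 69 - 14·7 + 7^2 = ¥20.
P = ¥60 exceeds min AVC = ¥20, so the firm stays open.
Set P = MC: 60 = 69 - 28y + 3y^2 → 9 - 28y + 3y^2 = 0. The roots are y = 1/3 and y = 9; the profit-maximizing output is on the rising part of MC, so y* = 9.
Check: AVC at y = 9 is ¥24 ≤ P, so revenue covers variable cost.
Profit = P·y − TC = 60·9 − 296 = ¥244.

Produce at y = 9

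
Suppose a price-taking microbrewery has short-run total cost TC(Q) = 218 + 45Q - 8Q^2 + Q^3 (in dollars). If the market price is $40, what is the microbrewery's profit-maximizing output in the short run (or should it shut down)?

Strip out fixed cost: VC = 45Q - 8Q^2 + Q^3. Then AVC = 45 - 8Q + Q^2 and MC = 45 - 16Q + 3Q^2.
AVC hits its minimum where MC = AVC, at Q = 4, giving min AVC = 45 - 8·4 + 4^2 = $29.
Because $40 ≥ $29, revenue can cover variable cost; the firm operates.
Solving P = MC: 5 - 16Q + 3Q^2 = 0 ⇒ Q = 1/3 or 5. On the upward-sloping branch, Q* = 5.
Check: AVC at Q = 5 is $30 ≤ P, so revenue covers variable cost.
Profit = P·Q − TC = 40·5 − 368 = -$168, a loss, but smaller than the $218 fixed cost the firm would lose by shutting down.

Produce at Q = 5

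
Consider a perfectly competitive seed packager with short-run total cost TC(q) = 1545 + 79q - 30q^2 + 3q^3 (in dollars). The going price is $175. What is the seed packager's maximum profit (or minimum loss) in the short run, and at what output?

AVC = 79 - 30q + 3q^2; min AVC = $4 at q = 5. Since P = $175 ≥ min AVC, the firm produces.
With MC = 79 - 60q + 9q^2, P = MC on the upward-sloping part at q* = 8.
TR = 175·8 = 1400. TC = 1545 + 248 = 1793. Profit = 1400 − 1793 = -$393.
Shutting down would mean losing the fixed cost of $1545, so operating at a loss of $393 is better by $1152.

Profit = -$393 at q = 8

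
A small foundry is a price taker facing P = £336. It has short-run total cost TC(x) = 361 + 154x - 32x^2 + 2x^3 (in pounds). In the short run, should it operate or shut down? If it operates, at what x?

From TC, MC = TC'(x) = 154 - 64x + 6x^2 and AVC = VC/x = 154 - 32x + 2x^2.
The AVC parabola has its vertex at x = 32/4 = 8, where AVC = 154 - 32·8 + 2·8^2 = £26.
Because £336 ≥ £26, revenue can cover variable cost; the firm operates.
Set P = MC: 336 = 154 - 64x + 6x^2 → -182 - 64x + 6x^2 = 0. The roots are x = -7/3 and x = 13; the profit-maximizing output is on the rising part of MC, so x* = 13.
Check: AVC at x = 13 is £76 ≤ P, so revenue covers variable cost.
Profit = P·x − TC = 336·13 − 1349 = £3019.

Produce at x = 13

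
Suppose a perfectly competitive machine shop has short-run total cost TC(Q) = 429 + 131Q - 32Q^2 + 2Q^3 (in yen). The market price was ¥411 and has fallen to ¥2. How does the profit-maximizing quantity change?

Output falls from 14 to 0 (the firm shuts down)

AVC = 131 - 32Q + 2Q^2, minimized at Q = 8 where min AVC = ¥3. MC = 131 - 64Q + 6Q^2.
With P = ¥411 above the shutdown price, P = MC gives Q = 14.
At P = ¥2 < min AVC = ¥3, price no longer covers variable cost at any output, so the firm shuts down: Q = 0.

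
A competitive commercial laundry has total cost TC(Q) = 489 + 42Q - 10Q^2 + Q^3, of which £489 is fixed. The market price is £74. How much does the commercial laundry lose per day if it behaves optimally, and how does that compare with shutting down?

AVC = 42 - 10Q + Q^2 has its minimum £17 at Q = 5; price £74 clears that bar, so the firm operates.
MC = 42 - 20Q + 3Q^2. Setting P = MC and taking the root on the rising branch gives Q* = 8.
TR = 74·8 = 592. TC = 489 + 208 = 697. Profit = 592 − 697 = -£105.
By producing, the firm covers all variable cost plus £384 of fixed cost; shutting down would lose the full £489.

Profit = -£105 at Q = 8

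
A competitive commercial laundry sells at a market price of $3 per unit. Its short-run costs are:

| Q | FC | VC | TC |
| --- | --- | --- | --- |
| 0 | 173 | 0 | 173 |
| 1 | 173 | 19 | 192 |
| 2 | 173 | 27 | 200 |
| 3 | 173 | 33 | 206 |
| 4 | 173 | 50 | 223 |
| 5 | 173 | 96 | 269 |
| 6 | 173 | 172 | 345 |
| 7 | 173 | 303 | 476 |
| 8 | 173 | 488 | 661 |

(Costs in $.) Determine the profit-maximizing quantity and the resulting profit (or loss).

Q = 0 (shut down); profit = -$173

Tabulate TR − TC: Q=0: -173; Q=1: -189; Q=2: -194; Q=3: -197; Q=4: -211; Q=5: -254; Q=6: -327; Q=7: -455; Q=8: -637.
Profit is highest at Q = 0. Equivalently, the lowest AVC in the table is 33/3 ≈ $11 at Q = 3, and P = $3 falls below it — price never covers variable cost, so the firm shuts down and loses only its fixed cost.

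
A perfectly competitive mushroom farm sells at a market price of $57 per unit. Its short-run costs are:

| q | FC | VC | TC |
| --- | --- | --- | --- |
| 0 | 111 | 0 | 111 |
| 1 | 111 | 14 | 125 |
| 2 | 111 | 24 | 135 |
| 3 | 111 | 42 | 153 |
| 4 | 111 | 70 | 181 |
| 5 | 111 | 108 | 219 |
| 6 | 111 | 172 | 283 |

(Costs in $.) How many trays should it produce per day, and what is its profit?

q = 5; profit = $66

Tabulate TR − TC: q=0: -111; q=1: -68; q=2: -21; q=3: 18; q=4: 47; q=5: 66; q=6: 59.
Profit is maximized at q = 5. AVC there is 108/5 = $21.60 ≤ P, so producing beats shutting down (which would give -$111).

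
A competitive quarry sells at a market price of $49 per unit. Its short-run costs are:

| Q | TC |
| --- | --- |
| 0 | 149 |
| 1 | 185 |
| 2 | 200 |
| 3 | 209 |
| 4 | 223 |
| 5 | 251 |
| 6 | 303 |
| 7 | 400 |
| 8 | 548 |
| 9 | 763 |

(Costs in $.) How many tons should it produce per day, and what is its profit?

Q = 5; profit = -$6

Compute π = P·Q − TC at each output: Q=0: -149; Q=1: -136; Q=2: -102; Q=3: -62; Q=4: -27; Q=5: -6; Q=6: -9; Q=7: -57; Q=8: -156; Q=9: -322.
Profit is maximized at Q = 5. AVC there is 102/5 = $20.40 ≤ P, so producing beats shutting down (which would give -$149).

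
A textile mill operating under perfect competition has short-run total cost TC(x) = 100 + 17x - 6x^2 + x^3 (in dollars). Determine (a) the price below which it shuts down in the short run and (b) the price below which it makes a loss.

Shutdown price = $8; break-even price = $32

Shutdown price = min AVC. AVC = 17 - 6x + x^2, with vertex at x = 3 and minimum $8.
ATC = 100/x + 17 - 6x + x^2. Setting dATC/dx = −100/x^2 − 6 + 2x = 0 gives x = 5 (since 2·5^3 − 6·5^2 = 100).
min ATC = 100/5 + 17 − 6·5 + 5^2 = $32. That is the break-even price.
Between these two prices the firm operates at a loss; above $32 it earns a profit.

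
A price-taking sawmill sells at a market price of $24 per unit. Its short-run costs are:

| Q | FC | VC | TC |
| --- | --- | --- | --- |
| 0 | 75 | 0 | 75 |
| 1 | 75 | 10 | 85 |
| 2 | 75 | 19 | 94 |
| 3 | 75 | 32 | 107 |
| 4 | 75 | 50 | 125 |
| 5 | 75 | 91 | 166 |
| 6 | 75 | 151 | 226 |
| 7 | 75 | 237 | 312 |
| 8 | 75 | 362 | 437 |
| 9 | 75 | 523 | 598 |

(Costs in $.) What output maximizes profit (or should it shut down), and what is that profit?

Q = 4; profit = -$29

Tabulate TR − TC: Q=0: -75; Q=1: -61; Q=2: -46; Q=3: -35; Q=4: -29; Q=5: -46; Q=6: -82; Q=7: -144; Q=8: -245; Q=9: -382.
Profit is maximized at Q = 4. AVC there is 50/4 = $12.50 ≤ P, so producing beats shutting down (which would give -$75).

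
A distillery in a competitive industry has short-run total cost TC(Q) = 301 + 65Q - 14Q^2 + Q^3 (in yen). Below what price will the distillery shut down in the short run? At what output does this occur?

The firm shuts down when price falls below the minimum of average variable cost. AVC = VC/Q = 65 - 14Q + Q^2.
dAVC/dQ = -14 + 2Q = 0 gives Q = 7. min AVC = 65 - 14·7 + 7^2 = 16.
For P < ¥16 the firm produces nothing.

¥16 per unit, at Q = 7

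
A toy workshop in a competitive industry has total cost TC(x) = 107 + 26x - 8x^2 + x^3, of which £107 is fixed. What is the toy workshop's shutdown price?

£10 per unit

The shutdown price is the minimum of AVC. VC = 26x - 8x^2 + x^3, so AVC = 26 - 8x + x^2.
dAVC/dx = -8 + 2x = 0 gives x = 4. min AVC = 26 - 8·4 + 4^2 = 10.
So the shutdown price is £10.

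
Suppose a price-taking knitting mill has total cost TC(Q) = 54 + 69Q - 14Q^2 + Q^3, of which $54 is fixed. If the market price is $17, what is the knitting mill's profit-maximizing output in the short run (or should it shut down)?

From TC, MC = TC'(Q) = 69 - 28Q + 3Q^2 and AVC = VC/Q = 69 - 14Q + Q^2.
The AVC parabola has its vertex at Q = 14/2 = 7, where AVC = 69 - 14·7 + 7^2 = $20.
Since P = $17 < min AVC = $20, price fails to cover variable cost at any output.
The firm minimizes its loss by shutting down and losing only its fixed cost of $54.

Shut down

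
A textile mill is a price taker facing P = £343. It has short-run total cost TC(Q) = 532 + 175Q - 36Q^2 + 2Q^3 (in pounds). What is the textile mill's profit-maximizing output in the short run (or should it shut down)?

Produce at Q = 14

Variable cost is VC = 175Q - 36Q^2 + 2Q^3, so AVC = VC/Q = 175 - 36Q + 2Q^2 and MC = dTC/dQ = 175 - 72Q + 6Q^2.
The AVC parabola has its vertex at Q = 36/4 = 9, where AVC = 175 - 36·9 + 2·9^2 = £13.
Since P = £343 ≥ min AVC = £13, price covers variable cost and the firm should produce.
Set P = MC: 343 = 175 - 72Q + 6Q^2 → -168 - 72Q + 6Q^2 = 0. The roots are Q = -2 and Q = 14; the profit-maximizing output is on the rising part of MC, so Q* = 14.
Check: AVC at Q = 14 is £63 ≤ P, so revenue covers variable cost.
Profit = P·Q − TC = 343·14 − 1414 = £3388.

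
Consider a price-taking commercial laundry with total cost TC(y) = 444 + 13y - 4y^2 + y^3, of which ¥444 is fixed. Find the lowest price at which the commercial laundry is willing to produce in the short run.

The firm shuts down when price falls below the minimum of average variable cost. AVC = VC/y = 13 - 4y + y^2.
At the minimum of AVC, MC = AVC. MC = 13 - 8y + 3y^2; setting MC = AVC gives 2y^2 - 4y = 0, so y = 2. min AVC = 9.
The firm shuts down for any P below ¥9.

¥9 per unit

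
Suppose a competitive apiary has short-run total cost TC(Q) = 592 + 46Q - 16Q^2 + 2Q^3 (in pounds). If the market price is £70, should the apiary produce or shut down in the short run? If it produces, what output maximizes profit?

Produce at Q = 6

From TC, MC = TC'(Q) = 46 - 32Q + 6Q^2 and AVC = VC/Q = 46 - 16Q + 2Q^2.
AVC hits its minimum where MC = AVC, at Q = 4, giving min AVC = 46 - 16·4 + 2·4^2 = £14.
P = £70 exceeds min AVC = £14, so the firm stays open.
Solving P = MC: -24 - 32Q + 6Q^2 = 0 ⇒ Q = -2/3 or 6. On the upward-sloping branch, Q* = 6.
Check: AVC at Q = 6 is £22 ≤ P, so revenue covers variable cost.
Profit = P·Q − TC = 70·6 − 724 = -£304, a loss, but smaller than the £592 fixed cost the firm would lose by shutting down.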